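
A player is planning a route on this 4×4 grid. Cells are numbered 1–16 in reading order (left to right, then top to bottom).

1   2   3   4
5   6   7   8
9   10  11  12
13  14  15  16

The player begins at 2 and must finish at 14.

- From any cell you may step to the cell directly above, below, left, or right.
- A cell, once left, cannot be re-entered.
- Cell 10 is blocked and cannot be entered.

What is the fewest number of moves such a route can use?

5

The Manhattan distance from 2 to 14 is |1−4| + |2−2| = 3, so at least 3 moves are needed.
That bound ignores the blocked cells. Measuring each leg by the fewest moves that actually steer around them (2→14: 5) raises the lower bound to 5.
A route of 5 moves exists: 2 → 6 → 5 → 9 → 13 → 14.
Since 5 matches that lower bound, it is optimal.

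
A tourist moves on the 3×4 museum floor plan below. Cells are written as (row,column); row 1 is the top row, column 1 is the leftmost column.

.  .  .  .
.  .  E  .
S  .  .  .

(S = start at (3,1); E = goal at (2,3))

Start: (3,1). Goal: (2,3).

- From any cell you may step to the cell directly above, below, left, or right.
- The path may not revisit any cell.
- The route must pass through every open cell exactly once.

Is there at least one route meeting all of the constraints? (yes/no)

yes

One route that works: (3,1) → (2,1) → (1,1) → (1,2) → (2,2) → (3,2) → (3,3) → (3,4) → (2,4) → (1,4) → (1,3) → (2,3).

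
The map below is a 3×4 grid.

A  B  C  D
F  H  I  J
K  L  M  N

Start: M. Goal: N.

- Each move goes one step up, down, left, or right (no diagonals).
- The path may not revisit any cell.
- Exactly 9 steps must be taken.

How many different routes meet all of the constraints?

Need simple routes of exactly 9 moves from M to N (Manhattan distance 1, so 4 moves are spent on a detour and 4 undoing it).
Branch systematically from the start, pruning whenever the remaining move budget drops below the Manhattan distance to N or differs from it in parity. Grouping the completions by first move — via I: 1; via L: 8 (no valid completion starts via N) — and summing: 1 + 8 = 9.
That gives 9 routes.

9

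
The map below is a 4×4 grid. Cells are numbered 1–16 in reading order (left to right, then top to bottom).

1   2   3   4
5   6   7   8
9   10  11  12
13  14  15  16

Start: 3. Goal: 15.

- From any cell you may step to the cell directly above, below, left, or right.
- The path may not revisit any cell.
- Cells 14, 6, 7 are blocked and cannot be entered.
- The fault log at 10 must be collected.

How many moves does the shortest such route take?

7

Any route passes through 10 somewhere between 3 and 15. Summing Manhattan distances along the two legs (3 → 10 → 15) gives a lower bound of 3 + 2 = 5 moves.
That bound ignores the blocked cells. Measuring each leg by the fewest moves that actually steer around them (3→10: 5; 10→15: 2) raises the lower bound to 7.
A route of 7 moves exists: 3 → 2 → 1 → 5 → 9 → 10 → 11 → 15.
Since 7 matches that lower bound, it is optimal.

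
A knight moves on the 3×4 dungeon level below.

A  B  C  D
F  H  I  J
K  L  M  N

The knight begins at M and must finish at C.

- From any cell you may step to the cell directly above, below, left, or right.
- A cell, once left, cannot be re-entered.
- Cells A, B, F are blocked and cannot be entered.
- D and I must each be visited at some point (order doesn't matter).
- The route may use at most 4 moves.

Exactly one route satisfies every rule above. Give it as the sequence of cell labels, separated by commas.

M, I, J, D, C

The budget equals the shortest possible length, so every move has to be on a shortest route through the required cells.
Route from M: up to I, right to J, up to D, left to C — 4 moves in all.
Check: all required cells visited; 4 ≤ 4 moves.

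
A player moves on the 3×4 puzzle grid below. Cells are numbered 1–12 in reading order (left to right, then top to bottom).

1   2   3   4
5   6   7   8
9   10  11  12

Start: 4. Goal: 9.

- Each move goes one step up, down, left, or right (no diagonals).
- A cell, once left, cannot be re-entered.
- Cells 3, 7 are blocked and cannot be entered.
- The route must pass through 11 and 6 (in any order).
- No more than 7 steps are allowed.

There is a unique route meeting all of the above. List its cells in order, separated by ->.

4 -> 8 -> 12 -> 11 -> 10 -> 6 -> 5 -> 9

The 7-move cap with required stops at 11, 6 leaves no slack for detours.
Route from 4: down 2 to 12, left 2 to 10, up 1 to 6, left 1 to 5, down 1 to 9 — 7 moves in all.
Check: all required cells visited; 7 ≤ 7 moves.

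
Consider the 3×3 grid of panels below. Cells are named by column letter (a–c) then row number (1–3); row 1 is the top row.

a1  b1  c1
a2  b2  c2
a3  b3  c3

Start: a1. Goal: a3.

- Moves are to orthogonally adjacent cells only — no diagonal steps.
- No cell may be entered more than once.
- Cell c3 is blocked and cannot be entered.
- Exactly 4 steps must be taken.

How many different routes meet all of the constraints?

3

Need simple routes of exactly 4 moves from a1 to a3 (Manhattan distance 2, so 1 moves are spent on a detour and 1 undoing it).
Enumerating: a1 a2 b2 b3 a3 | a1 b1 b2 b3 a3 | a1 b1 b2 a2 a3.
That gives 3 routes.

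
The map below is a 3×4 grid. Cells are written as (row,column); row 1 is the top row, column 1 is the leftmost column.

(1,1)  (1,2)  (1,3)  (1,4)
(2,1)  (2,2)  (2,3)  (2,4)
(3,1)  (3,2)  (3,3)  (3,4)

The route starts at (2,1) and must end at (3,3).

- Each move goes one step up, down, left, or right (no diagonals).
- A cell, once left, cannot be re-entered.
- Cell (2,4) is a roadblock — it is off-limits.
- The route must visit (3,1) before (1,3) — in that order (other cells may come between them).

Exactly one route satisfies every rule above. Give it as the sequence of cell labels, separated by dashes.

(2,1) - (3,1) - (3,2) - (2,2) - (1,2) - (1,3) - (2,3) - (3,3)

The waypoints must appear in the order (3,1), (1,3), with no cell reused.
Route from (2,1): down 1 to (3,1), right 1 to (3,2), up 2 to (1,2), right 1 to (1,3), down 2 to (3,3) — 7 moves in all.
Check: order respected ((3,1) at step 1, (1,3) at step 5).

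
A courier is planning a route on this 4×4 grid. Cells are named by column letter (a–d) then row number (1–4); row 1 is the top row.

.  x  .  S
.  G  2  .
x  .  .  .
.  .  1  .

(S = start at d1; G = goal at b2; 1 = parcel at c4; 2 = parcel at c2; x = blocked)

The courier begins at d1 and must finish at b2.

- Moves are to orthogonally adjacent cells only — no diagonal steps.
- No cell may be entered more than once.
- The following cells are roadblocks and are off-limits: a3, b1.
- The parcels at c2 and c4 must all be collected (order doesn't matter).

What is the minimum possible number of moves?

7

Any route passes through c2 and c4 in some order between d1 and b2. Summing Manhattan distances along each leg and taking the cheapest ordering (d1 → c4 → c2 → b2) gives a lower bound of 4 + 2 + 1 = 7 moves.
A route of 7 moves achieves this: d1 → d2 → d3 → d4 → c4 → c3 → c2 → b2.
Since 7 matches the lower bound, it is optimal.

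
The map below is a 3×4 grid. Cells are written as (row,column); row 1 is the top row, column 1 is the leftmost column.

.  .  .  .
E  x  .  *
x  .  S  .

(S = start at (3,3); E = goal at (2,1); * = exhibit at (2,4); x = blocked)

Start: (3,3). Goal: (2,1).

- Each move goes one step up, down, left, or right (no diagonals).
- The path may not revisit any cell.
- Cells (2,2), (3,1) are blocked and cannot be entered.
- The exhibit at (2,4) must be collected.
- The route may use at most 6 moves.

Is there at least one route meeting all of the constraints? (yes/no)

no

Even ignoring the no-revisit rule, getting from (3,3) to (2,1) via (2,4) needs at least 2 + 5 = 7 moves (fewest moves per leg, detouring around blocked cells), which exceeds the 6-move limit.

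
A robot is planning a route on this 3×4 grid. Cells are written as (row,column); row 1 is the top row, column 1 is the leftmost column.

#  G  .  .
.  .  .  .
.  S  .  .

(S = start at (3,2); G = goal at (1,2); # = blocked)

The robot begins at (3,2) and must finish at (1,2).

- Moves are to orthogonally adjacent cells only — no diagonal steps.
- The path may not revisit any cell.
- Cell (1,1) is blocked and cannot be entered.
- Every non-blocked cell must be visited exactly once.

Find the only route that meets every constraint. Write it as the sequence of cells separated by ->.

Need to visit all 11 open cells exactly once, starting at (3,2) and ending at (1,2).
Cell (3,1) has only two open neighbours ((2,1) and (3,2)), so the path must pass straight through it: one of those is the cell it's entered from and the other is where it exits.
Route from (3,2): left to (3,1), up to (2,1), 2× right (reaching (2,3)), down to (3,3), right to (3,4), 2× up (reaching (1,4)), 2× left (reaching (1,2)) — 10 moves in all.
Check: all 11 open cells covered.

(3,2) -> (3,1) -> (2,1) -> (2,2) -> (2,3) -> (3,3) -> (3,4) -> (2,4) -> (1,4) -> (1,3) -> (1,2)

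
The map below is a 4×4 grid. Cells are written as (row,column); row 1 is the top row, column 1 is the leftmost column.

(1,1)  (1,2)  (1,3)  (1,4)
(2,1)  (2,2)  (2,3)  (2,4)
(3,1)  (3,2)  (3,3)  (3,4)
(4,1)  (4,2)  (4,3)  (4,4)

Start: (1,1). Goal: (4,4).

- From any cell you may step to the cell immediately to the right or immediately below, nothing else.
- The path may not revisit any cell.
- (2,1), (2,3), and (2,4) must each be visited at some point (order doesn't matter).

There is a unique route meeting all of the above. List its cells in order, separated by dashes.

(1,1) - (2,1) - (2,2) - (2,3) - (2,4) - (3,4) - (4,4)

Moves only go right or down, so the column and row indices never decrease.
Route from (1,1): down 1 to (2,1), right 3 to (2,4), down 2 to (4,4) — 6 moves in all.
Check: all required cells visited.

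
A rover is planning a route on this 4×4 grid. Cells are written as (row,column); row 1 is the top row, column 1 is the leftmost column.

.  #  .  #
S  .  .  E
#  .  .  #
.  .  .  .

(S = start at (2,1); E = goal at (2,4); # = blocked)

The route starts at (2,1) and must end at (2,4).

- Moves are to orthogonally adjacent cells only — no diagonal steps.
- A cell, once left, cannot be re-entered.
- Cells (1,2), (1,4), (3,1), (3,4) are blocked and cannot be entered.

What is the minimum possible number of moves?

3

The Manhattan distance from (2,1) to (2,4) is |2−2| + |1−4| = 3, so at least 3 moves are needed.
A route of 3 moves achieves this: (2,1) → (2,2) → (2,3) → (2,4).
Since 3 matches the lower bound, it is optimal.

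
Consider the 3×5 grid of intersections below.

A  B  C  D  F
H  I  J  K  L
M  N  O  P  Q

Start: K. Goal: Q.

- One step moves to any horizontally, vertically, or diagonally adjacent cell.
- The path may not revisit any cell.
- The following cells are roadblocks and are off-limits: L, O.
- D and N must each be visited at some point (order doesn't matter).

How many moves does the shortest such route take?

Any route passes through D and N in some order between K and Q. Summing Chebyshev distances along each leg and taking the cheapest ordering (K → N → D → Q) gives a lower bound of 2 + 2 + 2 = 6 moves.
The shortest route satisfying every rule uses 7 moves: K → D → C → I → N → J → P → Q.
The bound of 6 isn't tight here; checking systematically, no route of length 6 through 6 satisfies every constraint, so 7 is the minimum.

7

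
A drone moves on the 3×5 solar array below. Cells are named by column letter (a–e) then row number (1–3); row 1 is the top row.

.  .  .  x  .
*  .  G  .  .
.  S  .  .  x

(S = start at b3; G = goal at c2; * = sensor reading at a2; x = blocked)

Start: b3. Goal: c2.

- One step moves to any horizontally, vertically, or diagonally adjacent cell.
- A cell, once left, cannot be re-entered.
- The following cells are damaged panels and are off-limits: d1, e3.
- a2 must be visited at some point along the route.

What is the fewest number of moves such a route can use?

Any route passes through a2 somewhere between b3 and c2. Summing Chebyshev distances along the two legs (b3 → a2 → c2) gives a lower bound of 1 + 2 = 3 moves.
A route of 3 moves achieves this: b3 → a2 → b1 → c2.
Since 3 matches the lower bound, it is optimal.

3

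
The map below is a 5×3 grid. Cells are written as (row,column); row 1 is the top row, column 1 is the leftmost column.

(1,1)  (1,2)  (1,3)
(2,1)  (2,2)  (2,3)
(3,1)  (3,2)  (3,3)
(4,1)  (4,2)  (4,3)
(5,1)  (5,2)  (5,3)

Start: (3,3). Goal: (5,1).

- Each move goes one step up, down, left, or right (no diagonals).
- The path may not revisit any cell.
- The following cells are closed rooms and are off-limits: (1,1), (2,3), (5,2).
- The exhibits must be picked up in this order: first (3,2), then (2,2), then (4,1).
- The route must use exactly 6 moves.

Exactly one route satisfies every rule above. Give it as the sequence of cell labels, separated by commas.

The waypoints must appear in the order (3,2), (2,2), (4,1), with no cell reused.
Route from (3,3): left to (3,2), up to (2,2), left to (2,1), 3× down (reaching (5,1)) — 6 moves in all.
Check: order respected ((3,2) at step 1, (2,2) at step 2, (4,1) at step 5); 6 moves as required.

(3,3), (3,2), (2,2), (2,1), (3,1), (4,1), (5,1)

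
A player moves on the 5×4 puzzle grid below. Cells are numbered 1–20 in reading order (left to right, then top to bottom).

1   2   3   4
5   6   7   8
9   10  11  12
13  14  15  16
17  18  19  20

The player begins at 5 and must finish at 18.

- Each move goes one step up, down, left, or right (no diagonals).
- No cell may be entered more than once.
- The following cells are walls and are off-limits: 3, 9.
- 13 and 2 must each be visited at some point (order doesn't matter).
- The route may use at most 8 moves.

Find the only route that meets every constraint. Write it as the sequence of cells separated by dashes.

Any route must reach 13 and 2 and still end at 18 within 8 moves, so the order of the required stops is forced.
Route from 5: up to 1, right to 2, 3× down (reaching 14), left to 13, down to 17, right to 18 — 8 moves in all.
Check: all required cells visited; 8 ≤ 8 moves.

5 - 1 - 2 - 6 - 10 - 14 - 13 - 17 - 18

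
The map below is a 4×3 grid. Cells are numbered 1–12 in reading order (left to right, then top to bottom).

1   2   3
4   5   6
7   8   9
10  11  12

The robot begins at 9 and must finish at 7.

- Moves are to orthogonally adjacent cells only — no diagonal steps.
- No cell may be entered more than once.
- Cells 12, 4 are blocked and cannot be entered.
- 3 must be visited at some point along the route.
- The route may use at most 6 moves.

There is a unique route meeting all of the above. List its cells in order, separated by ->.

The budget equals the shortest possible length, so every move has to be on a shortest route through the required cells.
Route from 9: 2× up (reaching 3), left to 2, 2× down (reaching 8), left to 7 — 6 moves in all.
Check: all required cells visited; 6 ≤ 6 moves.

9 -> 6 -> 3 -> 2 -> 5 -> 8 -> 7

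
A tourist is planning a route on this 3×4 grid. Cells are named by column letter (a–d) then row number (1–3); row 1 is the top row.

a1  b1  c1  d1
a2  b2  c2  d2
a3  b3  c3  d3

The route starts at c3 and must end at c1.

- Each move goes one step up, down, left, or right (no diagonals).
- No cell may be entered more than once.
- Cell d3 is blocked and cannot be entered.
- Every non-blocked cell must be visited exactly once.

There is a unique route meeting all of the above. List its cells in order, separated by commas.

c3, b3, a3, a2, a1, b1, b2, c2, d2, d1, c1

Need to visit all 11 open cells exactly once, starting at c3 and ending at c1.
Route from c3: 2× left (reaching a3), 2× up (reaching a1), right to b1, down to b2, 2× right (reaching d2), up to d1, left to c1 — 10 moves in all.
Check: all 11 open cells covered.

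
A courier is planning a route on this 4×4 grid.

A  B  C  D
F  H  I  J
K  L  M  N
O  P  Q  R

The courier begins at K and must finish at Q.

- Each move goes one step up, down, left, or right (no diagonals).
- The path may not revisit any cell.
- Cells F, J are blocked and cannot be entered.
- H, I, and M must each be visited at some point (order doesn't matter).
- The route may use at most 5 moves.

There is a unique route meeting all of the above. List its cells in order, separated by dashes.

K - L - H - I - M - Q

The 5-move cap with required stops at H, I, M leaves no slack for detours.
Route from K: right to L, up to H, right to I, 2× down (reaching Q) — 5 moves in all.
Check: all required cells visited; 5 ≤ 5 moves.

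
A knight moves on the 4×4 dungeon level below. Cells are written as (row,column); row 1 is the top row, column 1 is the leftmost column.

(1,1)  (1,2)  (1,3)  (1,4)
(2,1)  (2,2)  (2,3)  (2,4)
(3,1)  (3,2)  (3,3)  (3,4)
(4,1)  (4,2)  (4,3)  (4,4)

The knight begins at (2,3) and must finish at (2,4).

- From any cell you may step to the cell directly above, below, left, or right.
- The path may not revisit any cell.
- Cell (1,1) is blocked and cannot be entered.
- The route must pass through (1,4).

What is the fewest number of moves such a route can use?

Any route passes through (1,4) somewhere between (2,3) and (2,4). Summing Manhattan distances along the two legs ((2,3) → (1,4) → (2,4)) gives a lower bound of 2 + 1 = 3 moves.
A route of 3 moves achieves this: (2,3) → (1,3) → (1,4) → (2,4).
Since 3 matches the lower bound, it is optimal.

3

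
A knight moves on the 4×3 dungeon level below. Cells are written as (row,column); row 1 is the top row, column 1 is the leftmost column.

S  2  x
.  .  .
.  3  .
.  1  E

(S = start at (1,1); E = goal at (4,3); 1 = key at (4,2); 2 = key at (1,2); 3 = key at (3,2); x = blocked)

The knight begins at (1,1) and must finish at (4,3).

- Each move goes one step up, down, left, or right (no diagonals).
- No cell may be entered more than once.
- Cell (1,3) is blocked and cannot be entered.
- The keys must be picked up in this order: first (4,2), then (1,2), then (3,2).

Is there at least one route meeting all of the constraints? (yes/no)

no

Ignoring the required order, 6 revisit-free routes from (1,1) to (4,3) pass through all of (4,2), (1,2), and (3,2); the waypoint orders that occur are (1,2) → (3,2) → (4,2) (5); (1,2) → (4,2) → (3,2) (1) — never (4,2) → (1,2) → (3,2).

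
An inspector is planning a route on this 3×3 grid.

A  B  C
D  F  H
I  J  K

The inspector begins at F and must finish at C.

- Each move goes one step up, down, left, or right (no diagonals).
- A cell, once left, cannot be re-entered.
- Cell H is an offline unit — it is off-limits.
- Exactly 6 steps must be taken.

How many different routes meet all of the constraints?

1

Need simple routes of exactly 6 moves from F to C (Manhattan distance 2, so 2 moves are spent on a detour and 2 undoing it).
Enumerating: F J I D A B C.
That gives 1 route.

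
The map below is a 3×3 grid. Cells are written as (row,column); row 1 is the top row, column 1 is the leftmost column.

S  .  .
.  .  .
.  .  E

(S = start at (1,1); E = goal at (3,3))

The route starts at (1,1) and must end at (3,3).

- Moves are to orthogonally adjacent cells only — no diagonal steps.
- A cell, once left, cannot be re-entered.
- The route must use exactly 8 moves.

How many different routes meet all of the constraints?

2

Need simple routes of exactly 8 moves from (1,1) to (3,3) (Manhattan distance 4, so 2 moves are spent on a detour and 2 undoing it).
Enumerating: (1,1) (2,1) (3,1) (3,2) (2,2) (1,2) (1,3) (2,3) (3,3) | (1,1) (1,2) (1,3) (2,3) (2,2) (2,1) (3,1) (3,2) (3,3).
That gives 2 routes.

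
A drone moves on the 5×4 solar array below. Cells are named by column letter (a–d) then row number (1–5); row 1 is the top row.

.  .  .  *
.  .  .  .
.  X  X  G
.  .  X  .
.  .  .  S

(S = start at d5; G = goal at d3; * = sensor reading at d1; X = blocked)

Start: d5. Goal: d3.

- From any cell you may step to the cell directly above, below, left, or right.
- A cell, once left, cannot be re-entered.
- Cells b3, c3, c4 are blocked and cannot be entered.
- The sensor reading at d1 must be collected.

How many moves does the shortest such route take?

12

Any route passes through d1 somewhere between d5 and d3. Summing Manhattan distances along the two legs (d5 → d1 → d3) gives a lower bound of 4 + 2 = 6 moves.
The shortest route satisfying every rule uses 12 moves: d5 → c5 → b5 → b4 → a4 → a3 → a2 → a1 → b1 → c1 → d1 → d2 → d3.
The no-revisit rule (legs can't share cells) pushes the minimum above the 6-move bound; an exhaustive check rules out every length from 6 to 11 (on a 4-connected grid the length of any start-to-goal walk has the same parity as the Manhattan bound, so only lengths 6, 8, 10, … need checking), leaving 12 as the minimum.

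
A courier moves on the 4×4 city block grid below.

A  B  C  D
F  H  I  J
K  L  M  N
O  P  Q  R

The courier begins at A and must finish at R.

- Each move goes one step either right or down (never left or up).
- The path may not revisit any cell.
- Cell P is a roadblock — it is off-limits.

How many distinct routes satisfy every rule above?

A right/down-only route from A to R makes exactly 3 down-moves and 3 right-moves in some order.
With no other constraints that would be C(6,3) = 20 routes.
Subtract routes through each blocked cell (inclusion–exclusion for overlaps): − through P: 4 → 16.
That gives 16 routes.

16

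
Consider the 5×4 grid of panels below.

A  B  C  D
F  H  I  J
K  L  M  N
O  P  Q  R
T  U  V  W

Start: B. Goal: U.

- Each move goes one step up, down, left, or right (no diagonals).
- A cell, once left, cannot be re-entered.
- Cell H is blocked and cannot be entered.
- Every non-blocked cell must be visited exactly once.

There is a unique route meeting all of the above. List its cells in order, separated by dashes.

B - A - F - K - L - M - I - C - D - J - N - R - W - V - Q - P - O - T - U

Need to visit all 19 open cells exactly once, starting at B and ending at U.
Cell T has only two open neighbours (O and U), so the path must pass straight through it: one of those is the cell it's entered from and the other is where it exits.
Route from B: left 1 to A, down 2 to K, right 2 to M, up 2 to C, right 1 to D, down 4 to W, left 1 to V, up 1 to Q, left 2 to O, down 1 to T, right 1 to U — 18 moves in all.
Check: all 19 open cells covered.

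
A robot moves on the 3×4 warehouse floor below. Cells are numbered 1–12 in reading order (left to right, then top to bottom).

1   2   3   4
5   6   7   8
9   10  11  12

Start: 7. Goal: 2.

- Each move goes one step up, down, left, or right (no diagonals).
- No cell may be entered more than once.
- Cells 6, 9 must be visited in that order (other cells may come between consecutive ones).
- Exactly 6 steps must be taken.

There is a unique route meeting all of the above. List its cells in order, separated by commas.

7, 6, 10, 9, 5, 1, 2

The waypoints must appear in the order 6, 9, with no cell reused.
Route from 7: left 1 to 6, down 1 to 10, left 1 to 9, up 2 to 1, right 1 to 2 — 6 moves in all.
Check: order respected (6 at step 1, 9 at step 3); 6 moves as required.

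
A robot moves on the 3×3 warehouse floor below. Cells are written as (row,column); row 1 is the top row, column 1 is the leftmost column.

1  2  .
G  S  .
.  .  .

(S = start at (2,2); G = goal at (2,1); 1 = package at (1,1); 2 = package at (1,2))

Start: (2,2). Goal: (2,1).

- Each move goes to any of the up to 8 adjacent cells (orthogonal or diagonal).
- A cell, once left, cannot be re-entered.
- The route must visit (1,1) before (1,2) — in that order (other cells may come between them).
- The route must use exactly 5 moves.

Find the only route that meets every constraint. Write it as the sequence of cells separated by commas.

(2,2), (1,1), (1,2), (2,3), (3,2), (2,1)

The waypoints must appear in the order (1,1), (1,2), with no cell reused.
Route from (2,2): up-left to (1,1), right to (1,2), down-right to (2,3), down-left to (3,2), up-left to (2,1) — 5 moves in all.
Check: order respected (1 at step 1, 2 at step 2); 5 moves as required.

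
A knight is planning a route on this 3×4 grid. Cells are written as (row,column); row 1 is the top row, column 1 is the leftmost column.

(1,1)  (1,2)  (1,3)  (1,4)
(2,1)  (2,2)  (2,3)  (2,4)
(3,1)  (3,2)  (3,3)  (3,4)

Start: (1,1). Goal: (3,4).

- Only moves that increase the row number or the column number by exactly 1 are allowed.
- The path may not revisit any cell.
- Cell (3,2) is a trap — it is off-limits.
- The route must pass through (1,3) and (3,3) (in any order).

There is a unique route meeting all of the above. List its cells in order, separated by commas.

(1,1), (1,2), (1,3), (2,3), (3,3), (3,4)

Moves only go right or down, so the column and row indices never decrease.
Route from (1,1): right 2 to (1,3), down 2 to (3,3), right 1 to (3,4) — 5 moves in all.
Check: all required cells visited.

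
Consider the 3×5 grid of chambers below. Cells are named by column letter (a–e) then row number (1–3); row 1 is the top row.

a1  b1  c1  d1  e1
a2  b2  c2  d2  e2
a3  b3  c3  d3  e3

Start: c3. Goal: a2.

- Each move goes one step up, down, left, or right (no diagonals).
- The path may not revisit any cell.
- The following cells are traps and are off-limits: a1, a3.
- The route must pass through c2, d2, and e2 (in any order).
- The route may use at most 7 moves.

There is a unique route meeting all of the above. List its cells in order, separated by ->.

The budget equals the shortest possible length, so every move has to be on a shortest route through the required cells.
Route from c3: 2× right (reaching e3), up to e2, 4× left (reaching a2) — 7 moves in all.
Check: all required cells visited; 7 ≤ 7 moves.

c3 -> d3 -> e3 -> e2 -> d2 -> c2 -> b2 -> a2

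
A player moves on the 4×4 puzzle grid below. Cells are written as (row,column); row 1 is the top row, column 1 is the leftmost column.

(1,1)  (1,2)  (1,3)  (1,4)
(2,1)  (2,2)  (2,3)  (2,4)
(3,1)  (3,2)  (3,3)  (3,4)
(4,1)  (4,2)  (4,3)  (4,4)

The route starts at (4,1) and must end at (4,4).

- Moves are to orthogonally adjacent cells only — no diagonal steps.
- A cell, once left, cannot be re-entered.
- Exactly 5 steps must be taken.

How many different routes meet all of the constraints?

Need simple routes of exactly 5 moves from (4,1) to (4,4) (Manhattan distance 3, so 1 moves are spent on a detour and 1 undoing it).
Enumerating: (4,1) (3,1) (3,2) (4,2) (4,3) (4,4) | (4,1) (3,1) (3,2) (3,3) (4,3) (4,4) | (4,1) (3,1) (3,2) (3,3) (3,4) (4,4) | (4,1) (4,2) (3,2) (3,3) (4,3) (4,4) | (4,1) (4,2) (3,2) (3,3) (3,4) (4,4) | (4,1) (4,2) (4,3) (3,3) (3,4) (4,4).
That gives 6 routes.

6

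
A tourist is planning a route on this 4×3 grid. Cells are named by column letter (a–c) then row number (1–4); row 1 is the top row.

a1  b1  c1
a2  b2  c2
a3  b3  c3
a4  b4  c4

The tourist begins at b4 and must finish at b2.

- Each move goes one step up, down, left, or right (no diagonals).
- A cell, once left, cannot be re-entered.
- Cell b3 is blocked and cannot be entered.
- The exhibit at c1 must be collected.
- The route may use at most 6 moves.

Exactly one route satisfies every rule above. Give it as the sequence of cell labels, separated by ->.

b4 -> c4 -> c3 -> c2 -> c1 -> b1 -> b2

Any route must reach c1 and still end at b2 within 6 moves, so the order of the required stops is forced.
Route from b4: right 1 to c4, up 3 to c1, left 1 to b1, down 1 to b2 — 6 moves in all.
Check: all required cells visited; 6 ≤ 6 moves.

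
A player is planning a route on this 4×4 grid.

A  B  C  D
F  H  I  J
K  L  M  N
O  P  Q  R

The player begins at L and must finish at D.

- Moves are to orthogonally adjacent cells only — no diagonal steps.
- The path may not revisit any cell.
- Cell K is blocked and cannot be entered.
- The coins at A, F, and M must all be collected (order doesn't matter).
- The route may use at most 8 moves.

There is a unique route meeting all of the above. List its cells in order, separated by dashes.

L - M - I - H - F - A - B - C - D

The 8-move cap with required stops at A, F, M leaves no slack for detours.
Route from L: right to M, up to I, 2× left (reaching F), up to A, 3× right (reaching D) — 8 moves in all.
Check: all required cells visited; 8 ≤ 8 moves.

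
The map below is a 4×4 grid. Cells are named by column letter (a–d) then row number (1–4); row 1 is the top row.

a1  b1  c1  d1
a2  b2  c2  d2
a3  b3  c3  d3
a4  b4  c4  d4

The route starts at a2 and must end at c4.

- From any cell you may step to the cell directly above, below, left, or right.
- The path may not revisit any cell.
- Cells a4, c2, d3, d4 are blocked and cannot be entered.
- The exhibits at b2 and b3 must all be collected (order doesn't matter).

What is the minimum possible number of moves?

Any route passes through b2 and b3 in some order between a2 and c4. Summing Manhattan distances along each leg and taking the cheapest ordering (a2 → b2 → b3 → c4) gives a lower bound of 1 + 1 + 2 = 4 moves.
A route of 4 moves achieves this: a2 → b2 → b3 → b4 → c4.
Since 4 matches the lower bound, it is optimal.

4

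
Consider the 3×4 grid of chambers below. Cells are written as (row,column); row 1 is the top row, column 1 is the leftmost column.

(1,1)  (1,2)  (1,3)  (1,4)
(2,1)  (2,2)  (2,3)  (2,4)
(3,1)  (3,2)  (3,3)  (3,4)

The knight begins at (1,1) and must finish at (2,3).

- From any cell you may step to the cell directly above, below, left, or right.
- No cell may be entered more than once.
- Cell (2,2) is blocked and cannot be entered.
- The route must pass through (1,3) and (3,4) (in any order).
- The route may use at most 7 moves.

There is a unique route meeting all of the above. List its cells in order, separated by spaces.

Any route must reach (1,3) and (3,4) and still end at (2,3) within 7 moves, so the order of the required stops is forced.
Route from (1,1): right 3 to (1,4), down 2 to (3,4), left 1 to (3,3), up 1 to (2,3) — 7 moves in all.
Check: all required cells visited; 7 ≤ 7 moves.

(1,1) (1,2) (1,3) (1,4) (2,4) (3,4) (3,3) (2,3)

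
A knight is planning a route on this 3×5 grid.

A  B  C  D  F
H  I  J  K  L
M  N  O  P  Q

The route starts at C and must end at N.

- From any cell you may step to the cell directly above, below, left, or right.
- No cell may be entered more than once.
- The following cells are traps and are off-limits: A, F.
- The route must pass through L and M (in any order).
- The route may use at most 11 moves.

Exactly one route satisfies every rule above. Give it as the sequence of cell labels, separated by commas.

C, D, K, L, Q, P, O, J, I, H, M, N

The 11-move cap with required stops at L, M leaves no slack for detours.
Route from C: right 1 to D, down 1 to K, right 1 to L, down 1 to Q, left 2 to O, up 1 to J, left 2 to H, down 1 to M, right 1 to N — 11 moves in all.
Check: all required cells visited; 11 ≤ 11 moves.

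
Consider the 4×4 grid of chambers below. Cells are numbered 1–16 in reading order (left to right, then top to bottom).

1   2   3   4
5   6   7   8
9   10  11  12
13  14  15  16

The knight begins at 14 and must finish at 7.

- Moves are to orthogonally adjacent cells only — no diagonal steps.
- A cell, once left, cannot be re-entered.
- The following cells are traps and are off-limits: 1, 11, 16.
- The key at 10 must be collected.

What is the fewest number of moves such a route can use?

3

Any route passes through 10 somewhere between 14 and 7. Summing Manhattan distances along the two legs (14 → 10 → 7) gives a lower bound of 1 + 2 = 3 moves.
A route of 3 moves achieves this: 14 → 10 → 6 → 7.
Since 3 matches the lower bound, it is optimal.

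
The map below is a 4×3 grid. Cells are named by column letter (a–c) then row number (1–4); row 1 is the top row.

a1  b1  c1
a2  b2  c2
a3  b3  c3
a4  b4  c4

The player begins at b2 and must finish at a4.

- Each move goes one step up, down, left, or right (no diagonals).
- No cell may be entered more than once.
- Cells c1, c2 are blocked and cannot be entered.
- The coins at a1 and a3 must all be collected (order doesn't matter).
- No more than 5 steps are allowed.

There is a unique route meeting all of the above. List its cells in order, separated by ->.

The budget equals the shortest possible length, so every move has to be on a shortest route through the required cells.
Route from b2: up to b1, left to a1, 3× down (reaching a4) — 5 moves in all.
Check: all required cells visited; 5 ≤ 5 moves.

b2 -> b1 -> a1 -> a2 -> a3 -> a4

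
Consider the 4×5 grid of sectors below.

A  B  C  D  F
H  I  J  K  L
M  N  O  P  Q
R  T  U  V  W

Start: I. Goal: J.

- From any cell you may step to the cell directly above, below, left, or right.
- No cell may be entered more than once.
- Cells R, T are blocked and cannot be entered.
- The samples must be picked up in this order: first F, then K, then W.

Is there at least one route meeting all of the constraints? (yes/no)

yes

One route that works: I → B → C → D → F → L → K → P → Q → W → V → U → O → J.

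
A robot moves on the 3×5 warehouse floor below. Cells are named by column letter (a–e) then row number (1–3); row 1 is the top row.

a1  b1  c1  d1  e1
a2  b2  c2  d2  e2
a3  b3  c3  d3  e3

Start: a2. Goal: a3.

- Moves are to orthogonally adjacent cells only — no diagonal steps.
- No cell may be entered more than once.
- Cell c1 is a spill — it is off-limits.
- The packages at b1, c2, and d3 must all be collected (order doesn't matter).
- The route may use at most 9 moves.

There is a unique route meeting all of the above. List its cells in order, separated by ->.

a2 -> a1 -> b1 -> b2 -> c2 -> d2 -> d3 -> c3 -> b3 -> a3

The budget equals the shortest possible length, so every move has to be on a shortest route through the required cells.
Route from a2: up to a1, right to b1, down to b2, 2× right (reaching d2), down to d3, 3× left (reaching a3) — 9 moves in all.
Check: all required cells visited; 9 ≤ 9 moves.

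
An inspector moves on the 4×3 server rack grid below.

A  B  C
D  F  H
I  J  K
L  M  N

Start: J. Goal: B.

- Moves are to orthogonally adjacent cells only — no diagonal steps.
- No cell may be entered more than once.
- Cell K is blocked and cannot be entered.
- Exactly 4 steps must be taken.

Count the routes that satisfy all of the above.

4

Need simple routes of exactly 4 moves from J to B (Manhattan distance 2, so 1 moves are spent on a detour and 1 undoing it).
Enumerating: J F D A B | J F H C B | J I D A B | J I D F B.
That gives 4 routes.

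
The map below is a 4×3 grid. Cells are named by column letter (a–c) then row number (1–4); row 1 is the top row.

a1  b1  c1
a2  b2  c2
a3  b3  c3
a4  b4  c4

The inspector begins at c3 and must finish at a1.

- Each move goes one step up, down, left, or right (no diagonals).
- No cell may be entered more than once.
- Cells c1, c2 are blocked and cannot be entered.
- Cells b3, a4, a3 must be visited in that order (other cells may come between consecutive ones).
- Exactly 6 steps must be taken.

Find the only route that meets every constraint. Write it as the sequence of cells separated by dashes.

The waypoints must appear in the order b3, a4, a3, with no cell reused.
Route from c3: left to b3, down to b4, left to a4, 3× up (reaching a1) — 6 moves in all.
Check: order respected (b3 at step 1, a4 at step 3, a3 at step 4); 6 moves as required.

c3 - b3 - b4 - a4 - a3 - a2 - a1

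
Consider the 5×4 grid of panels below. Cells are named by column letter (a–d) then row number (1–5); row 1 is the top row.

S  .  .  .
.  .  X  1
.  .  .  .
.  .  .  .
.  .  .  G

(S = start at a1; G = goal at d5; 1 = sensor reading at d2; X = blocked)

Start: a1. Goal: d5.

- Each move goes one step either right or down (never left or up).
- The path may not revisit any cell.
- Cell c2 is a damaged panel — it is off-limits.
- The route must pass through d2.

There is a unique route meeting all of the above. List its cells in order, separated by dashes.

Moves only go right or down, so the column and row indices never decrease.
Route from a1: right 3 to d1, down 4 to d5 — 7 moves in all.
Check: all required cells visited.

a1 - b1 - c1 - d1 - d2 - d3 - d4 - d5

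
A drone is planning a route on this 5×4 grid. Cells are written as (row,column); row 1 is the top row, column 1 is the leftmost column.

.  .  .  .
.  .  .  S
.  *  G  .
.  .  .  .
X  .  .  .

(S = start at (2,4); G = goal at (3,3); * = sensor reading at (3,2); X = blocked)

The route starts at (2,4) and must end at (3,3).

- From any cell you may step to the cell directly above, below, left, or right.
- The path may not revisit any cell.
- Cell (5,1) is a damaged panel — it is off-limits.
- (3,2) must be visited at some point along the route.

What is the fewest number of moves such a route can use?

4

Any route passes through (3,2) somewhere between (2,4) and (3,3). Summing Manhattan distances along the two legs ((2,4) → (3,2) → (3,3)) gives a lower bound of 3 + 1 = 4 moves.
A route of 4 moves achieves this: (2,4) → (2,3) → (2,2) → (3,2) → (3,3).
Since 4 matches the lower bound, it is optimal.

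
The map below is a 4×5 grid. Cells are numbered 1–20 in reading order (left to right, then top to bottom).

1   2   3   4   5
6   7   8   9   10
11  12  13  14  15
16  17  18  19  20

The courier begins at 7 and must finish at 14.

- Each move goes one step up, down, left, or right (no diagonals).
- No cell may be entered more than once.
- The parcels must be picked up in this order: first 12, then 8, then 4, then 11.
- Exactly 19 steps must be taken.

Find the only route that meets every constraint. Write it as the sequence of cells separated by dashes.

7 - 12 - 13 - 8 - 9 - 10 - 5 - 4 - 3 - 2 - 1 - 6 - 11 - 16 - 17 - 18 - 19 - 20 - 15 - 14

The waypoints must appear in the order 12, 8, 4, 11, with no cell reused.
Route from 7: down to 12, right to 13, up to 8, 2× right (reaching 10), up to 5, 4× left (reaching 1), 3× down (reaching 16), 4× right (reaching 20), up to 15, left to 14 — 19 moves in all.
Check: order respected (12 at step 1, 8 at step 3, 4 at step 7, 11 at step 12); 19 moves as required.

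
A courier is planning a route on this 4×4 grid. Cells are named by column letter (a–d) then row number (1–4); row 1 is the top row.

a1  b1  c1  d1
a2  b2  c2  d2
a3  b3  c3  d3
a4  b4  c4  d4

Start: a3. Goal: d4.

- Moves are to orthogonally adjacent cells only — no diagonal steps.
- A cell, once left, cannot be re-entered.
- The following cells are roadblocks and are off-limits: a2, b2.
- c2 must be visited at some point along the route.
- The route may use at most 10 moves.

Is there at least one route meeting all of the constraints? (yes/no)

One route that works: a3 → b3 → c3 → c2 → d2 → d3 → d4.

yes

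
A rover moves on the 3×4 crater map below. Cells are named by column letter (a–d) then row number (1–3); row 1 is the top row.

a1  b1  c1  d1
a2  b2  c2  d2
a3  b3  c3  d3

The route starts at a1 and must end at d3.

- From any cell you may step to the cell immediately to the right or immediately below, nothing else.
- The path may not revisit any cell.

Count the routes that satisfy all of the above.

A right/down-only route from a1 to d3 makes exactly 2 down-moves and 3 right-moves in some order.
With no other constraints that would be C(5,2) = 10 routes.
That gives 10 routes.

10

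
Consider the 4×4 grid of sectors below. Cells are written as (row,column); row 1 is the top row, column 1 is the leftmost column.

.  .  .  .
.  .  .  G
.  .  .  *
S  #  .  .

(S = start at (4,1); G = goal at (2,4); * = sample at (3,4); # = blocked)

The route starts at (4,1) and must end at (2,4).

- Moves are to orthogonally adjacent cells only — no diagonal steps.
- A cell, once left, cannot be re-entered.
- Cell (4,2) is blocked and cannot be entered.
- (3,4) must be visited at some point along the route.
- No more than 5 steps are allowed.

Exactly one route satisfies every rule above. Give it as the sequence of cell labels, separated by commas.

The budget equals the shortest possible length, so every move has to be on a shortest route through the required cells.
Route from (4,1): up 1 to (3,1), right 3 to (3,4), up 1 to (2,4) — 5 moves in all.
Check: all required cells visited; 5 ≤ 5 moves.

(4,1), (3,1), (3,2), (3,3), (3,4), (2,4)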